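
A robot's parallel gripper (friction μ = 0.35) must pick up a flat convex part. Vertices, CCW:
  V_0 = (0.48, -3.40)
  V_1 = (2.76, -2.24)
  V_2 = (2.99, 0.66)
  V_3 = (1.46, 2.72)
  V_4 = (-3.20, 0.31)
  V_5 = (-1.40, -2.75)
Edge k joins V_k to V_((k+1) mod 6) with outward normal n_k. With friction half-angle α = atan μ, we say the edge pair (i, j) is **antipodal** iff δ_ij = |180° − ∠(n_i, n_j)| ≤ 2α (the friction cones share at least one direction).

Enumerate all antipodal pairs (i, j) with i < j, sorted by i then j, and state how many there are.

α = atan 0.35 = 19.29°;  2α = 38.58°
n_0 = (+0.4535, -0.8913)
n_1 = (+0.9969, -0.0791)
n_2 = (+0.8028, +0.5963)
n_3 = (-0.4594, +0.8882)
n_4 = (-0.8619, -0.5070)
n_5 = (-0.3268, -0.9451)
  (0,1): δ = 121.50°  ·
  (0,2): δ = 80.36°  ·
  (0,3): δ = 0.38°  ✓
  (0,4): δ = 93.50°  ·
  (0,5): δ = 133.96°  ·
  (1,2): δ = 138.86°  ·
  (1,3): δ = 58.12°  ·
  (1,4): δ = 35.00°  ✓
  (1,5): δ = 75.46°  ·
  (2,3): δ = 99.26°  ·
  (2,4): δ = 6.14°  ✓
  (2,5): δ = 34.33°  ✓
  (3,4): δ = 86.88°  ·
  (3,5): δ = 46.42°  ·
  (4,5): δ = 139.54°  ·
antipodal pairs: 4

count = 4; pairs: (0,3), (1,4), (2,4), (2,5)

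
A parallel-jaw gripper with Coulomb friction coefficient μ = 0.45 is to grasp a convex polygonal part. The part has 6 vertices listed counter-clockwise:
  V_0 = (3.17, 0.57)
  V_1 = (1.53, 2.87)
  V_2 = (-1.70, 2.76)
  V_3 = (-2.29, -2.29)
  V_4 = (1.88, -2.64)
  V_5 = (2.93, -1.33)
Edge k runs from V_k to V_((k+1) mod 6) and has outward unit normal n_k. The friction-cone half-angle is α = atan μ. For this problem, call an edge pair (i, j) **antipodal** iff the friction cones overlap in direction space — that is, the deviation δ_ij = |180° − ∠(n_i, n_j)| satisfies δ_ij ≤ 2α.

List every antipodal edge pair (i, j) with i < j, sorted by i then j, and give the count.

α = atan 0.45 = 24.23°;  2α = 48.46°
n_0 = (+0.8142, +0.5806)
n_1 = (-0.0340, +0.9994)
n_2 = (-0.9932, +0.1160)
n_3 = (-0.0836, -0.9965)
n_4 = (+0.7803, -0.6254)
n_5 = (+0.9921, -0.1253)
  (0,1): δ = 123.54°  ·
  (0,2): δ = 42.15°  ✓
  (0,3): δ = 49.71°  ·
  (0,4): δ = 105.80°  ·
  (0,5): δ = 137.31°  ·
  (1,2): δ = 98.61°  ·
  (1,3): δ = 6.75°  ✓
  (1,4): δ = 49.34°  ·
  (1,5): δ = 80.85°  ·
  (2,3): δ = 88.13°  ·
  (2,4): δ = 32.05°  ✓
  (2,5): δ = 0.54°  ✓
  (3,4): δ = 123.92°  ·
  (3,5): δ = 92.40°  ·
  (4,5): δ = 148.49°  ·
antipodal pairs: 4

count = 4; pairs: (0,2), (1,3), (2,4), (2,5)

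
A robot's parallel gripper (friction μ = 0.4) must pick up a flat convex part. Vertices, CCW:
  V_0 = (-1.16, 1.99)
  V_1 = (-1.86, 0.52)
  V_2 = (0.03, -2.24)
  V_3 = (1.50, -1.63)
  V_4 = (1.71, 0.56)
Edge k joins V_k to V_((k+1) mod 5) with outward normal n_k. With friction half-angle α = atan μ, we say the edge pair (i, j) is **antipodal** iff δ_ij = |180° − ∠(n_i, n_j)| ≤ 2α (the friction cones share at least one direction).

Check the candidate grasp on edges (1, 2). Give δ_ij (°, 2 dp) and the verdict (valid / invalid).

α = atan 0.4 = 21.80°;  2α = 43.60°
edge 1: e_1 = (+1.89, -2.76);  n_1 = (-0.8251, -0.5650)
edge 2: e_2 = (+1.47, +0.61);  n_2 = (+0.3833, -0.9236)
∠(n_1, n_2) = 78.13°
δ = |180° − 78.13°| = 101.87°
101.87° > 2α = 43.60°  →  invalid

δ = 101.87°, invalid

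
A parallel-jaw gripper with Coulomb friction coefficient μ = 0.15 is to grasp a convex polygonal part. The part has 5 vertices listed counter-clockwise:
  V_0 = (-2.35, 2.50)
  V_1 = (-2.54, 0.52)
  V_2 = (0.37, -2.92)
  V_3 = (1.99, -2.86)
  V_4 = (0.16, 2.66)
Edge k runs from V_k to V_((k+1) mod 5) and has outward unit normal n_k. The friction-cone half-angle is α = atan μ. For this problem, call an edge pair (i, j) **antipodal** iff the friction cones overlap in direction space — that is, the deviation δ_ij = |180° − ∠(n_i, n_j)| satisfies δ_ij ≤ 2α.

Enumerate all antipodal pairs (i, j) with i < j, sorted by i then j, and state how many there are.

α = atan 0.15 = 8.53°;  2α = 17.06°
n_0 = (-0.9954, +0.0955)
n_1 = (-0.7635, -0.6458)
n_2 = (+0.0370, -0.9993)
n_3 = (+0.9492, +0.3147)
n_4 = (-0.0636, +0.9980)
  (0,1): δ = 134.29°  ·
  (0,2): δ = 82.40°  ·
  (0,3): δ = 23.82°  ·
  (0,4): δ = 99.13°  ·
  (1,2): δ = 128.11°  ·
  (1,3): δ = 21.89°  ·
  (1,4): δ = 53.42°  ·
  (2,3): δ = 73.78°  ·
  (2,4): δ = 1.53°  ✓
  (3,4): δ = 104.69°  ·
antipodal pairs: 1

count = 1; pairs: (2,4)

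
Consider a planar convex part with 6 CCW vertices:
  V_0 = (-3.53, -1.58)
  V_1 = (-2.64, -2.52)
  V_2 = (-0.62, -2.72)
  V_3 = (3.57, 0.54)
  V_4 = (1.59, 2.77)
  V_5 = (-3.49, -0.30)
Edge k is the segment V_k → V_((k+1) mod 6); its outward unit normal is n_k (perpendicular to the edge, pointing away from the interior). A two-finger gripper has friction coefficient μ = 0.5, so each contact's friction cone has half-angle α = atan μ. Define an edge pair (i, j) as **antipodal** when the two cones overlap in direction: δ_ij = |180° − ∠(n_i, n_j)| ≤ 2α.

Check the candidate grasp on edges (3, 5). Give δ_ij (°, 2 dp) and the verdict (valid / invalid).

α = atan 0.5 = 26.57°;  2α = 53.13°
edge 3: e_3 = (-1.98, +2.23);  n_3 = (+0.7478, +0.6639)
edge 5: e_5 = (-0.04, -1.28);  n_5 = (-0.9995, +0.0312)
∠(n_3, n_5) = 136.61°
δ = |180° − 136.61°| = 43.39°
43.39° ≤ 2α = 53.13°  →  valid

δ = 43.39°, valid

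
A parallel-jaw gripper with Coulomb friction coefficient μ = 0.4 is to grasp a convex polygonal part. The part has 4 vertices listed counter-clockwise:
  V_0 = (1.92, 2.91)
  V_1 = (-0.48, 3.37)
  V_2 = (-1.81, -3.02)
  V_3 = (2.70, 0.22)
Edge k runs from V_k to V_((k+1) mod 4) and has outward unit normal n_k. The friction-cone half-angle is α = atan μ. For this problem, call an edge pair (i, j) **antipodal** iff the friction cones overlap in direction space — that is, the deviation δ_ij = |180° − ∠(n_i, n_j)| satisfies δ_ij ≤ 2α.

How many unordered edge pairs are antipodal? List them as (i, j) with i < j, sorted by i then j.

α = atan 0.4 = 21.80°;  2α = 43.60°
n_0 = (+0.1882, +0.9821)
n_1 = (-0.9790, +0.2038)
n_2 = (+0.5835, -0.8121)
n_3 = (+0.9604, +0.2785)
  (0,1): δ = 90.91°  ·
  (0,2): δ = 46.54°  ·
  (0,3): δ = 117.02°  ·
  (1,2): δ = 42.55°  ✓
  (1,3): δ = 27.93°  ✓
  (2,3): δ = 109.52°  ·
antipodal pairs: 2

count = 2; pairs: (1,2), (1,3)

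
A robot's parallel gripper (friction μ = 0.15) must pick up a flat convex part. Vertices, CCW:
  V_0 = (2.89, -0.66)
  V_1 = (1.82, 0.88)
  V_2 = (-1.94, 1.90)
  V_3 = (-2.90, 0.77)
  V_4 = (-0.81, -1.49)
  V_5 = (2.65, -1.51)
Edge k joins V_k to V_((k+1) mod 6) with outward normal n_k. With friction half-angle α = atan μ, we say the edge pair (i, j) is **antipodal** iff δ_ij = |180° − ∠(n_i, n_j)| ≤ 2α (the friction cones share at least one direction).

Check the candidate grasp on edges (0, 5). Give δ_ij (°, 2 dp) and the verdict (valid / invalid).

α = atan 0.15 = 8.53°;  2α = 17.06°
edge 0: e_0 = (-1.07, +1.54);  n_0 = (+0.8212, +0.5706)
edge 5: e_5 = (+0.24, +0.85);  n_5 = (+0.9624, -0.2717)
∠(n_0, n_5) = 50.56°
δ = |180° − 50.56°| = 129.44°
129.44° > 2α = 17.06°  →  invalid

δ = 129.44°, invalid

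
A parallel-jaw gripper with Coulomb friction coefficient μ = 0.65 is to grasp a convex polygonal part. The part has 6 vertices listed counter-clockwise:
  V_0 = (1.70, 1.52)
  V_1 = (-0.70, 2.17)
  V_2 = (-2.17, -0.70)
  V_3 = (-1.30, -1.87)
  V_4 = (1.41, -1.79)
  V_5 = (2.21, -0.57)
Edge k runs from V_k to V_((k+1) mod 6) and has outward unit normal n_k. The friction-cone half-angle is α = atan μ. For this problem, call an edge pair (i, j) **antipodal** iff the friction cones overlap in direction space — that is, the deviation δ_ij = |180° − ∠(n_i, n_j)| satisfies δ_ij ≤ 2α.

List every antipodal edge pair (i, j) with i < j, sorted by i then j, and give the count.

α = atan 0.65 = 33.02°;  2α = 66.05°
n_0 = (+0.2614, +0.9652)
n_1 = (-0.8900, +0.4559)
n_2 = (-0.8025, -0.5967)
n_3 = (+0.0295, -0.9996)
n_4 = (+0.8362, -0.5484)
n_5 = (+0.9715, +0.2371)
  (0,1): δ = 101.97°  ·
  (0,2): δ = 38.21°  ✓
  (0,3): δ = 16.84°  ✓
  (0,4): δ = 71.90°  ·
  (0,5): δ = 118.87°  ·
  (1,2): δ = 116.24°  ·
  (1,3): δ = 61.19°  ✓
  (1,4): δ = 6.13°  ✓
  (1,5): δ = 40.83°  ✓
  (2,3): δ = 124.94°  ·
  (2,4): δ = 69.89°  ·
  (2,5): δ = 22.92°  ✓
  (3,4): δ = 124.95°  ·
  (3,5): δ = 77.98°  ·
  (4,5): δ = 133.03°  ·
antipodal pairs: 6

count = 6; pairs: (0,2), (0,3), (1,3), (1,4), (1,5), (2,5)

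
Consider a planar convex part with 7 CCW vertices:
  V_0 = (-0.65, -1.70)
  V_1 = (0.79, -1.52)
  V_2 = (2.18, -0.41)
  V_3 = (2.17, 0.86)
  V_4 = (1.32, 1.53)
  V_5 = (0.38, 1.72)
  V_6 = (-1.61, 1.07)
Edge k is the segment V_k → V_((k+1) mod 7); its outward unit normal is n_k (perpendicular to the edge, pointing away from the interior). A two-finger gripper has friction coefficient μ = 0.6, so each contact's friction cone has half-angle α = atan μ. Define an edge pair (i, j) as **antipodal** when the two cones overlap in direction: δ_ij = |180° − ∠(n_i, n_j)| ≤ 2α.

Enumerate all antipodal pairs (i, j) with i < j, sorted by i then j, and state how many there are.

α = atan 0.6 = 30.96°;  2α = 61.93°
n_0 = (+0.1240, -0.9923)
n_1 = (+0.6240, -0.7814)
n_2 = (+1.0000, +0.0079)
n_3 = (+0.6190, +0.7854)
n_4 = (+0.1981, +0.9802)
n_5 = (-0.3105, +0.9506)
n_6 = (-0.9449, -0.3275)
  (0,1): δ = 148.52°  ·
  (0,2): δ = 96.67°  ·
  (0,3): δ = 45.37°  ✓
  (0,4): δ = 18.55°  ✓
  (0,5): δ = 10.96°  ✓
  (0,6): δ = 101.99°  ·
  (1,2): δ = 128.16°  ·
  (1,3): δ = 76.86°  ·
  (1,4): δ = 50.04°  ✓
  (1,5): δ = 20.52°  ✓
  (1,6): δ = 70.51°  ·
  (2,3): δ = 128.70°  ·
  (2,4): δ = 101.88°  ·
  (2,5): δ = 72.36°  ·
  (2,6): δ = 18.66°  ✓
  (3,4): δ = 153.18°  ·
  (3,5): δ = 123.66°  ·
  (3,6): δ = 32.64°  ✓
  (4,5): δ = 150.48°  ·
  (4,6): δ = 59.46°  ✓
  (5,6): δ = 88.97°  ·
antipodal pairs: 8

count = 8; pairs: (0,3), (0,4), (0,5), (1,4), (1,5), (2,6), (3,6), (4,6)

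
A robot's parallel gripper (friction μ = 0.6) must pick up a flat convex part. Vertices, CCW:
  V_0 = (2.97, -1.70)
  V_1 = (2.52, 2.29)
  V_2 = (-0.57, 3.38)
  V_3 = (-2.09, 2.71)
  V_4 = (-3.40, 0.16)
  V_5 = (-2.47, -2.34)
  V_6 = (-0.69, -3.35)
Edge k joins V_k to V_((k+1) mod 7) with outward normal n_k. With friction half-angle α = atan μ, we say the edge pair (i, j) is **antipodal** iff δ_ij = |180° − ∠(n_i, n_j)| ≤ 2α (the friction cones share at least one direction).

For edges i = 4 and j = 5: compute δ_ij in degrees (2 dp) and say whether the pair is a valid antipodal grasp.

δ = 139.98°, invalid

α = atan 0.6 = 30.96°;  2α = 61.93°
edge 4: e_4 = (+0.93, -2.50);  n_4 = (-0.9373, -0.3487)
edge 5: e_5 = (+1.78, -1.01);  n_5 = (-0.4935, -0.8697)
∠(n_4, n_5) = 40.02°
δ = |180° − 40.02°| = 139.98°
139.98° > 2α = 61.93°  →  invalid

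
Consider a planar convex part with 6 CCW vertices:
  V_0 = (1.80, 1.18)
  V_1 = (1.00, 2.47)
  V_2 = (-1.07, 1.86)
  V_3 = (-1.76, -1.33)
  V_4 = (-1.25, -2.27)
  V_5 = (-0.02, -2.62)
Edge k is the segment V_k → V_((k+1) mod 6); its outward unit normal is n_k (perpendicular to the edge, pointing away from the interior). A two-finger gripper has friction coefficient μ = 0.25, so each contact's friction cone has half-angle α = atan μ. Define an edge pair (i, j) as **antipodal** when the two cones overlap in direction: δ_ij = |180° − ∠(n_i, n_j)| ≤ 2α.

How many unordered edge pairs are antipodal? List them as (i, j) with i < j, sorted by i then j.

α = atan 0.25 = 14.04°;  2α = 28.07°
n_0 = (+0.8498, +0.5270)
n_1 = (-0.2827, +0.9592)
n_2 = (-0.9774, +0.2114)
n_3 = (-0.8790, -0.4769)
n_4 = (-0.2737, -0.9618)
n_5 = (+0.9019, -0.4320)
  (0,1): δ = 105.39°  ·
  (0,2): δ = 44.01°  ·
  (0,3): δ = 3.32°  ✓
  (0,4): δ = 42.31°  ·
  (0,5): δ = 122.60°  ·
  (1,2): δ = 118.62°  ·
  (1,3): δ = 77.94°  ·
  (1,4): δ = 32.30°  ·
  (1,5): δ = 47.99°  ·
  (2,3): δ = 139.31°  ·
  (2,4): δ = 93.68°  ·
  (2,5): δ = 13.39°  ✓
  (3,4): δ = 134.37°  ·
  (3,5): δ = 54.07°  ·
  (4,5): δ = 99.71°  ·
antipodal pairs: 2

count = 2; pairs: (0,3), (2,5)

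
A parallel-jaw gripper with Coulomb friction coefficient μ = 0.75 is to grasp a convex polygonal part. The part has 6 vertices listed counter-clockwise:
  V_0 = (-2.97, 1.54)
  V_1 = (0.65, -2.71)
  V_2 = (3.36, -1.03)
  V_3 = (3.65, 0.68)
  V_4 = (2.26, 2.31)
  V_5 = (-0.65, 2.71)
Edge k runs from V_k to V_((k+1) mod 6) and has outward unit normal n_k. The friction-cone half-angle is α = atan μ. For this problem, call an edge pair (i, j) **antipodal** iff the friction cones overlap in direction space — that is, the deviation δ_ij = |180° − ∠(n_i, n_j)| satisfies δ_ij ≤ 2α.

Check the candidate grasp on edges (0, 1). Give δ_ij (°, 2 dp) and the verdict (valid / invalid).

α = atan 0.75 = 36.87°;  2α = 73.74°
edge 0: e_0 = (+3.62, -4.25);  n_0 = (-0.7613, -0.6484)
edge 1: e_1 = (+2.71, +1.68);  n_1 = (+0.5269, -0.8499)
∠(n_0, n_1) = 81.37°
δ = |180° − 81.37°| = 98.63°
98.63° > 2α = 73.74°  →  invalid

δ = 98.63°, invalid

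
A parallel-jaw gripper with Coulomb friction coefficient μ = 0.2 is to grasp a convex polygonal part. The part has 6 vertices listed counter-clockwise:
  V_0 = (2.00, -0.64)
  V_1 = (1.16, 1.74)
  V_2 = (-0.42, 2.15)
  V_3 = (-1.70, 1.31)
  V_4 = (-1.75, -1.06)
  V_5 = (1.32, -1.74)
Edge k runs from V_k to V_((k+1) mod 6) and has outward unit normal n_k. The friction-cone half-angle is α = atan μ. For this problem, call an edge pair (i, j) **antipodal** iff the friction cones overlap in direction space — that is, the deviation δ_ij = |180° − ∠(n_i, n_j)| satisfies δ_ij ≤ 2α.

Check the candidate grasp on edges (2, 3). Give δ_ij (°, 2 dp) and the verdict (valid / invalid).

α = atan 0.2 = 11.31°;  2α = 22.62°
edge 2: e_2 = (-1.28, -0.84);  n_2 = (-0.5487, +0.8360)
edge 3: e_3 = (-0.05, -2.37);  n_3 = (-0.9998, +0.0211)
∠(n_2, n_3) = 55.52°
δ = |180° − 55.52°| = 124.48°
124.48° > 2α = 22.62°  →  invalid

δ = 124.48°, invalid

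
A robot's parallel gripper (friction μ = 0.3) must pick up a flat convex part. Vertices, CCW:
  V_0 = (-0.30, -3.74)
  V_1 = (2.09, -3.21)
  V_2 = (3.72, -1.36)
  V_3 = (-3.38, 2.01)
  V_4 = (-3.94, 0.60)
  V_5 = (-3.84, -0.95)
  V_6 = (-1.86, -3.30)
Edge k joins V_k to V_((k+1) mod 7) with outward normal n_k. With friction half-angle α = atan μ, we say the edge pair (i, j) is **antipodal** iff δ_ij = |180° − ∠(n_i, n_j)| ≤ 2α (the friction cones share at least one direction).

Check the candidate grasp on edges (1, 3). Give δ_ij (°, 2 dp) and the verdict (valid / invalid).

α = atan 0.3 = 16.70°;  2α = 33.40°
edge 1: e_1 = (+1.63, +1.85);  n_1 = (+0.7503, -0.6611)
edge 3: e_3 = (-0.56, -1.41);  n_3 = (-0.9294, +0.3691)
∠(n_1, n_3) = 160.28°
δ = |180° − 160.28°| = 19.72°
19.72° ≤ 2α = 33.40°  →  valid

δ = 19.72°, valid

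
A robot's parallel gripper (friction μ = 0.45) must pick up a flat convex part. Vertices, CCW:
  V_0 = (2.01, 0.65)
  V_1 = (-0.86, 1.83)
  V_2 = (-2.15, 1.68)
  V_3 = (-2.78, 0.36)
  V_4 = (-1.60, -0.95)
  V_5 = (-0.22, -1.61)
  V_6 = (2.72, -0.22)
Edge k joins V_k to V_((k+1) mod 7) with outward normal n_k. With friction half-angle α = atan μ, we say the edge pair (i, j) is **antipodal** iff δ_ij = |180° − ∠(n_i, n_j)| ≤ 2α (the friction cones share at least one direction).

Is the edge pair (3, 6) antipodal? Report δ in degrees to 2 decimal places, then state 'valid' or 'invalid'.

α = atan 0.45 = 24.23°;  2α = 48.46°
edge 3: e_3 = (+1.18, -1.31);  n_3 = (-0.7430, -0.6693)
edge 6: e_6 = (-0.71, +0.87);  n_6 = (+0.7748, +0.6323)
∠(n_3, n_6) = 177.21°
δ = |180° − 177.21°| = 2.79°
2.79° ≤ 2α = 48.46°  →  valid

δ = 2.79°, valid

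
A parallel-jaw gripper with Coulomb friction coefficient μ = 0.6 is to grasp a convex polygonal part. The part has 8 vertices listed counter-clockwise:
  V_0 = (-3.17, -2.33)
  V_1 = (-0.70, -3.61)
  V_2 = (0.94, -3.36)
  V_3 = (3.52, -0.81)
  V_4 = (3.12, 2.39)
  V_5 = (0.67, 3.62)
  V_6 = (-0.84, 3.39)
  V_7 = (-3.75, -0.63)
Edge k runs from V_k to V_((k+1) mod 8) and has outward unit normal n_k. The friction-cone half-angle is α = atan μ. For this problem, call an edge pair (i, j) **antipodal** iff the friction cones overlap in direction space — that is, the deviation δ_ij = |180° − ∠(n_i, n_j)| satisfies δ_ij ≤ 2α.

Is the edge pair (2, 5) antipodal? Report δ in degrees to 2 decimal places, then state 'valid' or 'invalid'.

δ = 36.00°, valid

α = atan 0.6 = 30.96°;  2α = 61.93°
edge 2: e_2 = (+2.58, +2.55);  n_2 = (+0.7030, -0.7112)
edge 5: e_5 = (-1.51, -0.23);  n_5 = (-0.1506, +0.9886)
∠(n_2, n_5) = 144.00°
δ = |180° − 144.00°| = 36.00°
36.00° ≤ 2α = 61.93°  →  valid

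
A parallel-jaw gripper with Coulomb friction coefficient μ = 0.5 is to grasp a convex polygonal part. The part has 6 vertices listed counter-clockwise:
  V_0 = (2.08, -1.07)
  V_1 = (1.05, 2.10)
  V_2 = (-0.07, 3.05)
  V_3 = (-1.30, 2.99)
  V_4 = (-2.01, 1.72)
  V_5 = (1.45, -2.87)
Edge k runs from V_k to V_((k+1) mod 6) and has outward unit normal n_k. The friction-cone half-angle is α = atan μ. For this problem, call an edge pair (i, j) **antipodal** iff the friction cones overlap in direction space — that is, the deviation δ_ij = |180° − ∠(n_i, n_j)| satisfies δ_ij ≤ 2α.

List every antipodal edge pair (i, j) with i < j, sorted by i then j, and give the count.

count = 4; pairs: (0,3), (0,4), (1,4), (3,5)

α = atan 0.5 = 26.57°;  2α = 53.13°
n_0 = (+0.9511, +0.3090)
n_1 = (+0.6469, +0.7626)
n_2 = (-0.0487, +0.9988)
n_3 = (-0.8729, +0.4880)
n_4 = (-0.7985, -0.6019)
n_5 = (+0.9439, -0.3304)
  (0,1): δ = 148.31°  ·
  (0,2): δ = 105.21°  ·
  (0,3): δ = 47.21°  ✓
  (0,4): δ = 19.01°  ✓
  (0,5): δ = 142.71°  ·
  (1,2): δ = 136.90°  ·
  (1,3): δ = 78.90°  ·
  (1,4): δ = 12.69°  ✓
  (1,5): δ = 111.02°  ·
  (2,3): δ = 122.00°  ·
  (2,4): δ = 55.78°  ·
  (2,5): δ = 67.92°  ·
  (3,4): δ = 113.78°  ·
  (3,5): δ = 9.92°  ✓
  (4,5): δ = 56.30°  ·
antipodal pairs: 4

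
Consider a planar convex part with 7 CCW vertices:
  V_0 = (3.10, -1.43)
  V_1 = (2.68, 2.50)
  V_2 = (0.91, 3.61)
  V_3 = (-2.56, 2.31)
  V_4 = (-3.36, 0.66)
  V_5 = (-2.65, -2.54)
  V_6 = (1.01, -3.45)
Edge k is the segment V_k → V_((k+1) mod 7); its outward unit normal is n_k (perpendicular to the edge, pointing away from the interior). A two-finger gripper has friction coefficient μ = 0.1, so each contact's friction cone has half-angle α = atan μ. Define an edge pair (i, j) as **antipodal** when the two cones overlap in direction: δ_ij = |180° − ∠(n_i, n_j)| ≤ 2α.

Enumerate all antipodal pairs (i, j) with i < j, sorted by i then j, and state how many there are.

count = 1; pairs: (0,4)

α = atan 0.1 = 5.71°;  2α = 11.42°
n_0 = (+0.9943, +0.1063)
n_1 = (+0.5313, +0.8472)
n_2 = (-0.3508, +0.9364)
n_3 = (-0.8998, +0.4363)
n_4 = (-0.9763, -0.2166)
n_5 = (-0.2413, -0.9705)
n_6 = (+0.6950, -0.7190)
  (0,1): δ = 128.19°  ·
  (0,2): δ = 75.56°  ·
  (0,3): δ = 31.97°  ·
  (0,4): δ = 6.41°  ✓
  (0,5): δ = 69.94°  ·
  (0,6): δ = 127.92°  ·
  (1,2): δ = 127.37°  ·
  (1,3): δ = 83.77°  ·
  (1,4): δ = 45.40°  ·
  (1,5): δ = 18.13°  ·
  (1,6): δ = 76.12°  ·
  (2,3): δ = 136.40°  ·
  (2,4): δ = 98.03°  ·
  (2,5): δ = 34.50°  ·
  (2,6): δ = 23.49°  ·
  (3,4): δ = 141.62°  ·
  (3,5): δ = 78.10°  ·
  (3,6): δ = 20.11°  ·
  (4,5): δ = 116.47°  ·
  (4,6): δ = 58.49°  ·
  (5,6): δ = 122.01°  ·
antipodal pairs: 1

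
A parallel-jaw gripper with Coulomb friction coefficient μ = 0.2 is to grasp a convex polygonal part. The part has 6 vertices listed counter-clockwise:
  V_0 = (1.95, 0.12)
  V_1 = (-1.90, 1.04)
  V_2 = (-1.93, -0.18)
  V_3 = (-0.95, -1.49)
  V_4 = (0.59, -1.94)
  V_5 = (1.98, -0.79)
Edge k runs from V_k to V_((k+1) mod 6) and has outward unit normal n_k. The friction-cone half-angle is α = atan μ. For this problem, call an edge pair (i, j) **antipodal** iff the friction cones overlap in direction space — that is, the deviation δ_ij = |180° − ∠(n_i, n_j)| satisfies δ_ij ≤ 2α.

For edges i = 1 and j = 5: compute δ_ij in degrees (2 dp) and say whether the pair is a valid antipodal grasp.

δ = 3.30°, valid

α = atan 0.2 = 11.31°;  2α = 22.62°
edge 1: e_1 = (-0.03, -1.22);  n_1 = (-0.9997, +0.0246)
edge 5: e_5 = (-0.03, +0.91);  n_5 = (+0.9995, +0.0329)
∠(n_1, n_5) = 176.70°
δ = |180° − 176.70°| = 3.30°
3.30° ≤ 2α = 22.62°  →  valid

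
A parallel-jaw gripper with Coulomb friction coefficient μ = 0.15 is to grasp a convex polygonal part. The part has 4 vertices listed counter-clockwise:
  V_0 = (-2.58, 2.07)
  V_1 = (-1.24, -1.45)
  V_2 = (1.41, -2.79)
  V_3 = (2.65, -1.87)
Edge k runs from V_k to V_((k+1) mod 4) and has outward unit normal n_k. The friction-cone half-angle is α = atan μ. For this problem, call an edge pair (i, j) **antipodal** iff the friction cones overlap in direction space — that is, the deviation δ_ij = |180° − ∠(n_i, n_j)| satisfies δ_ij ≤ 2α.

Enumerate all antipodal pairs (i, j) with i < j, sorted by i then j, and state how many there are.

count = 1; pairs: (1,3)

α = atan 0.15 = 8.53°;  2α = 17.06°
n_0 = (-0.9346, -0.3558)
n_1 = (-0.4513, -0.8924)
n_2 = (+0.5958, -0.8031)
n_3 = (+0.6017, +0.7987)
  (0,1): δ = 137.66°  ·
  (0,2): δ = 74.27°  ·
  (0,3): δ = 32.17°  ·
  (1,2): δ = 116.60°  ·
  (1,3): δ = 10.17°  ✓
  (2,3): δ = 73.57°  ·
antipodal pairs: 1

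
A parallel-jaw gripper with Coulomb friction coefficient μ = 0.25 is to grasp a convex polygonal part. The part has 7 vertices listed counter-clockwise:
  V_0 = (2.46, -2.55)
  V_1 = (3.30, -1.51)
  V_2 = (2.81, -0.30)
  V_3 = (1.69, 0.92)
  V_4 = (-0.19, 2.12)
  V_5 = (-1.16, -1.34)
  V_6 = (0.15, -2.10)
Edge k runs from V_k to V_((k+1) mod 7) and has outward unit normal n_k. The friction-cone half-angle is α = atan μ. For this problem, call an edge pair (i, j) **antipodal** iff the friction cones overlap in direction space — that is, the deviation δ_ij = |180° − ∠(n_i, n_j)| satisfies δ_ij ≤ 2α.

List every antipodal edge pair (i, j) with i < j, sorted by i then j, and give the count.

α = atan 0.25 = 14.04°;  2α = 28.07°
n_0 = (+0.7779, -0.6283)
n_1 = (+0.9269, +0.3753)
n_2 = (+0.7367, +0.6763)
n_3 = (+0.5380, +0.8429)
n_4 = (-0.9629, +0.2699)
n_5 = (-0.5018, -0.8650)
n_6 = (-0.1912, -0.9815)
  (0,1): δ = 119.03°  ·
  (0,2): δ = 98.52°  ·
  (0,3): δ = 83.62°  ·
  (0,4): δ = 23.27°  ✓
  (0,5): δ = 98.81°  ·
  (0,6): δ = 117.90°  ·
  (1,2): δ = 159.49°  ·
  (1,3): δ = 144.60°  ·
  (1,4): δ = 37.71°  ·
  (1,5): δ = 37.83°  ·
  (1,6): δ = 56.93°  ·
  (2,3): δ = 165.10°  ·
  (2,4): δ = 58.21°  ·
  (2,5): δ = 17.33°  ✓
  (2,6): δ = 36.42°  ·
  (3,4): δ = 73.11°  ·
  (3,5): δ = 2.43°  ✓
  (3,6): δ = 21.53°  ✓
  (4,5): δ = 104.46°  ·
  (4,6): δ = 85.36°  ·
  (5,6): δ = 160.90°  ·
antipodal pairs: 4

count = 4; pairs: (0,4), (2,5), (3,5), (3,6)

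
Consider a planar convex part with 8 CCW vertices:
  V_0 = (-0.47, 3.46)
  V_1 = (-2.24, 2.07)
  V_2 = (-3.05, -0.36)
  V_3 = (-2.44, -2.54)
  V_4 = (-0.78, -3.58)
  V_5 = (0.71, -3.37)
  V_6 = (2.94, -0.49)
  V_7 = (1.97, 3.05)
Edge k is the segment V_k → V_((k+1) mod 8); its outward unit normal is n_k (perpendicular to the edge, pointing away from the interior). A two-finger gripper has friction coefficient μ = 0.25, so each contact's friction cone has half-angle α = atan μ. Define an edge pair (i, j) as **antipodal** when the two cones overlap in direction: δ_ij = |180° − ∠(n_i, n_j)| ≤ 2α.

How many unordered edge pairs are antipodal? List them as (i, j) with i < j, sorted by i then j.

count = 5; pairs: (0,5), (1,5), (2,6), (3,7), (4,7)

α = atan 0.25 = 14.04°;  2α = 28.07°
n_0 = (-0.6176, +0.7865)
n_1 = (-0.9487, +0.3162)
n_2 = (-0.9630, -0.2695)
n_3 = (-0.5309, -0.8474)
n_4 = (+0.1396, -0.9902)
n_5 = (+0.7907, -0.6122)
n_6 = (+0.9644, +0.2643)
n_7 = (+0.1657, +0.9862)
  (0,1): δ = 146.58°  ·
  (0,2): δ = 112.51°  ·
  (0,3): δ = 70.21°  ·
  (0,4): δ = 30.12°  ·
  (0,5): δ = 14.11°  ✓
  (0,6): δ = 67.18°  ·
  (0,7): δ = 132.32°  ·
  (1,2): δ = 145.93°  ·
  (1,3): δ = 103.63°  ·
  (1,4): δ = 63.54°  ·
  (1,5): δ = 19.32°  ✓
  (1,6): δ = 33.76°  ·
  (1,7): δ = 98.90°  ·
  (2,3): δ = 137.70°  ·
  (2,4): δ = 97.61°  ·
  (2,5): δ = 53.38°  ·
  (2,6): δ = 0.31°  ✓
  (2,7): δ = 64.83°  ·
  (3,4): δ = 139.91°  ·
  (3,5): δ = 95.68°  ·
  (3,6): δ = 42.61°  ·
  (3,7): δ = 22.53°  ✓
  (4,5): δ = 135.77°  ·
  (4,6): δ = 82.70°  ·
  (4,7): δ = 17.56°  ✓
  (5,6): δ = 126.93°  ·
  (5,7): δ = 61.79°  ·
  (6,7): δ = 114.86°  ·
antipodal pairs: 5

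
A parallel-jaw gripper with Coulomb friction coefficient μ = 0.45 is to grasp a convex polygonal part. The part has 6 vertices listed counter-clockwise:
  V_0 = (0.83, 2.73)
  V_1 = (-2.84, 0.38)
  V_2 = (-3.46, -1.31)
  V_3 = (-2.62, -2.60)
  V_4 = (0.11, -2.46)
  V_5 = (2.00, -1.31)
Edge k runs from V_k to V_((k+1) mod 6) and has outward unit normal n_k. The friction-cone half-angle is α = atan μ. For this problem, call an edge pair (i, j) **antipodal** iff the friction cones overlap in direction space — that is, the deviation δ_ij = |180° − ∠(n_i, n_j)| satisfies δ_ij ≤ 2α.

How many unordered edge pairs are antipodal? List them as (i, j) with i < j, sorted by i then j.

count = 5; pairs: (0,3), (0,4), (1,4), (1,5), (2,5)

α = atan 0.45 = 24.23°;  2α = 48.46°
n_0 = (-0.5392, +0.8421)
n_1 = (-0.9388, +0.3444)
n_2 = (-0.8380, -0.5457)
n_3 = (+0.0512, -0.9987)
n_4 = (+0.5198, -0.8543)
n_5 = (+0.9605, +0.2782)
  (0,1): δ = 142.78°  ·
  (0,2): δ = 89.56°  ·
  (0,3): δ = 29.70°  ✓
  (0,4): δ = 1.31°  ✓
  (0,5): δ = 73.52°  ·
  (1,2): δ = 126.78°  ·
  (1,3): δ = 66.92°  ·
  (1,4): δ = 38.53°  ✓
  (1,5): δ = 36.30°  ✓
  (2,3): δ = 120.14°  ·
  (2,4): δ = 91.75°  ·
  (2,5): δ = 16.92°  ✓
  (3,4): δ = 151.62°  ·
  (3,5): δ = 76.78°  ·
  (4,5): δ = 105.17°  ·
antipodal pairs: 5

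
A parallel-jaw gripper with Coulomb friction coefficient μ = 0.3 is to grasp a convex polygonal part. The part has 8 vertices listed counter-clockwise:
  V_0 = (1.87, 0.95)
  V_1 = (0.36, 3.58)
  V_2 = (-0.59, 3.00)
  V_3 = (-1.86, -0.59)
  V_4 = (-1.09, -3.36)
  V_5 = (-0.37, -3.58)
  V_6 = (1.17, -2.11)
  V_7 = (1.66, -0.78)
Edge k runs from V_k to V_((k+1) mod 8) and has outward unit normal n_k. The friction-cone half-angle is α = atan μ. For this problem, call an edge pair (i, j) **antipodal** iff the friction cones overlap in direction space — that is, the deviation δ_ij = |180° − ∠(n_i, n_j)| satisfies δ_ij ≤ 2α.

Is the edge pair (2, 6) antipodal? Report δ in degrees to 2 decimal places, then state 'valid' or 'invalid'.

α = atan 0.3 = 16.70°;  2α = 33.40°
edge 2: e_2 = (-1.27, -3.59);  n_2 = (-0.9427, +0.3335)
edge 6: e_6 = (+0.49, +1.33);  n_6 = (+0.9383, -0.3457)
∠(n_2, n_6) = 179.26°
δ = |180° − 179.26°| = 0.74°
0.74° ≤ 2α = 33.40°  →  valid

δ = 0.74°, valid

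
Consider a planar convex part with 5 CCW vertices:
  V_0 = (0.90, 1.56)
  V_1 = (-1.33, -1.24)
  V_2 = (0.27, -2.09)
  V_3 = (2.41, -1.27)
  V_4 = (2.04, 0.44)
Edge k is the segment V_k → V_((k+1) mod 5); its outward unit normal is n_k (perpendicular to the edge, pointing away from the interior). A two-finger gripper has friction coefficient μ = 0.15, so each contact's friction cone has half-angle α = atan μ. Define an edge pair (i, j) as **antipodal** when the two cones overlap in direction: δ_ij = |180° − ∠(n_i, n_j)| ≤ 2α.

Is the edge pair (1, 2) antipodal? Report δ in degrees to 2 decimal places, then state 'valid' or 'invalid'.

δ = 131.05°, invalid

α = atan 0.15 = 8.53°;  2α = 17.06°
edge 1: e_1 = (+1.60, -0.85);  n_1 = (-0.4692, -0.8831)
edge 2: e_2 = (+2.14, +0.82);  n_2 = (+0.3578, -0.9338)
∠(n_1, n_2) = 48.95°
δ = |180° − 48.95°| = 131.05°
131.05° > 2α = 17.06°  →  invalid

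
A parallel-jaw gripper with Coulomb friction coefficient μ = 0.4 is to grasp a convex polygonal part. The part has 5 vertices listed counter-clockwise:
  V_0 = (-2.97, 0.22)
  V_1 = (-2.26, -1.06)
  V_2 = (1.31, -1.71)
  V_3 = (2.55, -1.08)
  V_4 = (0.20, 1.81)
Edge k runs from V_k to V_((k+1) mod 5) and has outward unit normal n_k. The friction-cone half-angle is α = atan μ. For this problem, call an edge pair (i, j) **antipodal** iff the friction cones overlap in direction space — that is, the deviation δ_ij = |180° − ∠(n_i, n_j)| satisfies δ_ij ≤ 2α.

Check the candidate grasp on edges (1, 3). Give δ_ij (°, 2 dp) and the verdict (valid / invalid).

δ = 40.56°, valid

α = atan 0.4 = 21.80°;  2α = 43.60°
edge 1: e_1 = (+3.57, -0.65);  n_1 = (-0.1791, -0.9838)
edge 3: e_3 = (-2.35, +2.89);  n_3 = (+0.7759, +0.6309)
∠(n_1, n_3) = 139.44°
δ = |180° − 139.44°| = 40.56°
40.56° ≤ 2α = 43.60°  →  valid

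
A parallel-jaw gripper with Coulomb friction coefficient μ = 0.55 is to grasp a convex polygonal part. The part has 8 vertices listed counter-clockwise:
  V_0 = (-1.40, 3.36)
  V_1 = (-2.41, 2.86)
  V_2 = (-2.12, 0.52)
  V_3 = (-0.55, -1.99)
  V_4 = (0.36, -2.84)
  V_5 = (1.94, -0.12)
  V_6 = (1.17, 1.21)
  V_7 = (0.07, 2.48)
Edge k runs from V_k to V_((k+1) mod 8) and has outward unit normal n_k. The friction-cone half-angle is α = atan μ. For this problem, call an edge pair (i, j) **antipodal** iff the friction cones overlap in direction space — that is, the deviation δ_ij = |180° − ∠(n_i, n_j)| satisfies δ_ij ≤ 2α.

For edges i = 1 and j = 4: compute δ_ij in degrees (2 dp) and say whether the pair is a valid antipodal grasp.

α = atan 0.55 = 28.81°;  2α = 57.62°
edge 1: e_1 = (+0.29, -2.34);  n_1 = (-0.9924, -0.1230)
edge 4: e_4 = (+1.58, +2.72);  n_4 = (+0.8647, -0.5023)
∠(n_1, n_4) = 142.78°
δ = |180° − 142.78°| = 37.22°
37.22° ≤ 2α = 57.62°  →  valid

δ = 37.22°, valid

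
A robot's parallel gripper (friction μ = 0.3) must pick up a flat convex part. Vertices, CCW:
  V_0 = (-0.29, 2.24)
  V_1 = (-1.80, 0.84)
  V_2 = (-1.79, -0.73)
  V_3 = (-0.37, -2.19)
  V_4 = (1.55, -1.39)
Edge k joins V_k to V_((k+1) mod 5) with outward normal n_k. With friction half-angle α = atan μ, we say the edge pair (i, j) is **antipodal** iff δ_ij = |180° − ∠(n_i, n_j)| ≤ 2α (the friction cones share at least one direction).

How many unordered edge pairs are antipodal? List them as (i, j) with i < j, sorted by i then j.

count = 3; pairs: (0,3), (1,4), (2,4)

α = atan 0.3 = 16.70°;  2α = 33.40°
n_0 = (-0.6799, +0.7333)
n_1 = (-1.0000, -0.0064)
n_2 = (-0.7169, -0.6972)
n_3 = (+0.3846, -0.9231)
n_4 = (+0.8920, +0.4521)
  (0,1): δ = 132.47°  ·
  (0,2): δ = 88.63°  ·
  (0,3): δ = 20.22°  ✓
  (0,4): δ = 74.04°  ·
  (1,2): δ = 136.16°  ·
  (1,3): δ = 67.75°  ·
  (1,4): δ = 26.51°  ✓
  (2,3): δ = 111.58°  ·
  (2,4): δ = 17.32°  ✓
  (3,4): δ = 85.74°  ·
antipodal pairs: 3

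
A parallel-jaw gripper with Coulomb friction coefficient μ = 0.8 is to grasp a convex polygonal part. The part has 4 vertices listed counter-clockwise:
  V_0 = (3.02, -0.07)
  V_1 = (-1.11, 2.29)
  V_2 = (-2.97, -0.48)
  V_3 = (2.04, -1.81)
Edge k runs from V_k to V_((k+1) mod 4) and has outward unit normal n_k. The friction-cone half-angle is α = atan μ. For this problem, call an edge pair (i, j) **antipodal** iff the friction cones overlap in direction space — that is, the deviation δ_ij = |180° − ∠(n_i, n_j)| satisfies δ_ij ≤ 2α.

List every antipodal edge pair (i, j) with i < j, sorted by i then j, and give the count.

α = atan 0.8 = 38.66°;  2α = 77.32°
n_0 = (+0.4961, +0.8682)
n_1 = (-0.8302, +0.5575)
n_2 = (-0.2566, -0.9665)
n_3 = (+0.8713, -0.4907)
  (0,1): δ = 94.14°  ·
  (0,2): δ = 14.88°  ✓
  (0,3): δ = 90.36°  ·
  (1,2): δ = 70.99°  ✓
  (1,3): δ = 4.49°  ✓
  (2,3): δ = 104.52°  ·
antipodal pairs: 3

count = 3; pairs: (0,2), (1,2), (1,3)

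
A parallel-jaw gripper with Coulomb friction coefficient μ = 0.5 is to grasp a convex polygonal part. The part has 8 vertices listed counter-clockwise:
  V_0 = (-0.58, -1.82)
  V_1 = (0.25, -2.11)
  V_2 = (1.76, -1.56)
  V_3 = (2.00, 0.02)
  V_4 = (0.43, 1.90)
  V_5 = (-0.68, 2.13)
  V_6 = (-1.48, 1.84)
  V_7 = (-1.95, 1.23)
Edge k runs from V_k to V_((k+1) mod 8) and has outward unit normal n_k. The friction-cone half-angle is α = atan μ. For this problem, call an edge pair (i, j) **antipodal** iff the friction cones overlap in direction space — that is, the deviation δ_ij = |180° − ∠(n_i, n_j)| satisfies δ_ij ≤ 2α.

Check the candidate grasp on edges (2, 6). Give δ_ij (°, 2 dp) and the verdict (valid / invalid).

δ = 28.98°, valid

α = atan 0.5 = 26.57°;  2α = 53.13°
edge 2: e_2 = (+0.24, +1.58);  n_2 = (+0.9887, -0.1502)
edge 6: e_6 = (-0.47, -0.61);  n_6 = (-0.7921, +0.6103)
∠(n_2, n_6) = 151.02°
δ = |180° − 151.02°| = 28.98°
28.98° ≤ 2α = 53.13°  →  valid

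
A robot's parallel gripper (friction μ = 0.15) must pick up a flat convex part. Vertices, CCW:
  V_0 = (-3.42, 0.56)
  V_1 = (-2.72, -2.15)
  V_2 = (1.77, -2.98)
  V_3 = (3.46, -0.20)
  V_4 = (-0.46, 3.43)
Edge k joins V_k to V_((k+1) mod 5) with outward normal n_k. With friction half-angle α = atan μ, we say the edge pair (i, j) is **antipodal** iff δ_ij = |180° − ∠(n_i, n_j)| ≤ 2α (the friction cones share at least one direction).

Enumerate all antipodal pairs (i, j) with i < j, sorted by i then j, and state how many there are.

α = atan 0.15 = 8.53°;  2α = 17.06°
n_0 = (-0.9682, -0.2501)
n_1 = (-0.1818, -0.9833)
n_2 = (+0.8545, -0.5195)
n_3 = (+0.6794, +0.7337)
n_4 = (-0.6961, +0.7179)
  (0,1): δ = 114.96°  ·
  (0,2): δ = 45.78°  ·
  (0,3): δ = 32.72°  ·
  (0,4): δ = 119.63°  ·
  (1,2): δ = 110.82°  ·
  (1,3): δ = 32.33°  ·
  (1,4): δ = 54.59°  ·
  (2,3): δ = 101.50°  ·
  (2,4): δ = 14.59°  ✓
  (3,4): δ = 93.08°  ·
antipodal pairs: 1

count = 1; pairs: (2,4)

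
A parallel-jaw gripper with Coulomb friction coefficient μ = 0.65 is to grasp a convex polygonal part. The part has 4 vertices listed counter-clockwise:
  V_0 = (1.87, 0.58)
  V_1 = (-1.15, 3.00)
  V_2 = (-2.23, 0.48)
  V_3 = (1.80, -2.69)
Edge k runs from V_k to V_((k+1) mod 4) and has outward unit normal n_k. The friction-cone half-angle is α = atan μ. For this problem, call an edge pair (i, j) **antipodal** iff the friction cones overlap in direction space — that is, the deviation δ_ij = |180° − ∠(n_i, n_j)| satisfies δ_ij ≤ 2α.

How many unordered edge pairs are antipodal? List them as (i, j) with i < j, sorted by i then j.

α = atan 0.65 = 33.02°;  2α = 66.05°
n_0 = (+0.6253, +0.7804)
n_1 = (-0.9191, +0.3939)
n_2 = (-0.6183, -0.7860)
n_3 = (+0.9998, -0.0214)
  (0,1): δ = 74.49°  ·
  (0,2): δ = 0.52°  ✓
  (0,3): δ = 127.48°  ·
  (1,2): δ = 104.99°  ·
  (1,3): δ = 21.97°  ✓
  (2,3): δ = 53.04°  ✓
antipodal pairs: 3

count = 3; pairs: (0,2), (1,3), (2,3)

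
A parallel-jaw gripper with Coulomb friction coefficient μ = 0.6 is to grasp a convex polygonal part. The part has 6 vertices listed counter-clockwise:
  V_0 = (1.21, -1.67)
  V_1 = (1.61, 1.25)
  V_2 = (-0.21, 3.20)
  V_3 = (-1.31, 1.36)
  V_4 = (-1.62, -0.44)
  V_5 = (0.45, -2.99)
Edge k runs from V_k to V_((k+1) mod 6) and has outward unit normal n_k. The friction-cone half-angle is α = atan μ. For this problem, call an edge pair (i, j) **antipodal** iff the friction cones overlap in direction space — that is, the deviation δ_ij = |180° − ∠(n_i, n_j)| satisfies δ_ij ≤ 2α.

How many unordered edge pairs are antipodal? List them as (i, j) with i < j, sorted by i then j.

count = 7; pairs: (0,2), (0,3), (0,4), (1,3), (1,4), (2,5), (3,5)

α = atan 0.6 = 30.96°;  2α = 61.93°
n_0 = (+0.9907, -0.1357)
n_1 = (+0.7311, +0.6823)
n_2 = (-0.8583, +0.5131)
n_3 = (-0.9855, +0.1697)
n_4 = (-0.7764, -0.6302)
n_5 = (+0.8666, -0.4990)
  (0,1): δ = 129.17°  ·
  (0,2): δ = 23.07°  ✓
  (0,3): δ = 1.97°  ✓
  (0,4): δ = 46.87°  ✓
  (0,5): δ = 157.87°  ·
  (1,2): δ = 73.90°  ·
  (1,3): δ = 52.80°  ✓
  (1,4): δ = 3.96°  ✓
  (1,5): δ = 107.04°  ·
  (2,3): δ = 158.90°  ·
  (2,4): δ = 110.06°  ·
  (2,5): δ = 0.94°  ✓
  (3,4): δ = 131.16°  ·
  (3,5): δ = 20.16°  ✓
  (4,5): δ = 69.00°  ·
antipodal pairs: 7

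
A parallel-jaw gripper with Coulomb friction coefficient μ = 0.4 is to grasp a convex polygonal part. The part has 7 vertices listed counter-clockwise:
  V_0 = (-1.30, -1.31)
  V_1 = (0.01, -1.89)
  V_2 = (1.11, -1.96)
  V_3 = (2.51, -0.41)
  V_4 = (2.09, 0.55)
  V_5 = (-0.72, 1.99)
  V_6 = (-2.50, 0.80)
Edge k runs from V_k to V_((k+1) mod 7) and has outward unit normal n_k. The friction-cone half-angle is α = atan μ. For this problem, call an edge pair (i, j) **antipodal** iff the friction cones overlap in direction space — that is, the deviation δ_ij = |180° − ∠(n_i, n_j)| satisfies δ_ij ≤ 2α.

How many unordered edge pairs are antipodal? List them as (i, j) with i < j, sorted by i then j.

α = atan 0.4 = 21.80°;  2α = 43.60°
n_0 = (-0.4048, -0.9144)
n_1 = (-0.0635, -0.9980)
n_2 = (+0.7421, -0.6703)
n_3 = (+0.9162, +0.4008)
n_4 = (+0.4561, +0.8899)
n_5 = (-0.5558, +0.8313)
n_6 = (-0.8693, -0.4944)
  (0,1): δ = 159.76°  ·
  (0,2): δ = 108.21°  ·
  (0,3): δ = 42.49°  ✓
  (0,4): δ = 3.25°  ✓
  (0,5): δ = 57.65°  ·
  (0,6): δ = 143.51°  ·
  (1,2): δ = 128.45°  ·
  (1,3): δ = 62.73°  ·
  (1,4): δ = 23.49°  ✓
  (1,5): δ = 37.41°  ✓
  (1,6): δ = 123.27°  ·
  (2,3): δ = 114.28°  ·
  (2,4): δ = 75.04°  ·
  (2,5): δ = 14.15°  ✓
  (2,6): δ = 71.72°  ·
  (3,4): δ = 140.76°  ·
  (3,5): δ = 79.87°  ·
  (3,6): δ = 6.00°  ✓
  (4,5): δ = 119.10°  ·
  (4,6): δ = 33.24°  ✓
  (5,6): δ = 94.14°  ·
antipodal pairs: 7

count = 7; pairs: (0,3), (0,4), (1,4), (1,5), (2,5), (3,6), (4,6)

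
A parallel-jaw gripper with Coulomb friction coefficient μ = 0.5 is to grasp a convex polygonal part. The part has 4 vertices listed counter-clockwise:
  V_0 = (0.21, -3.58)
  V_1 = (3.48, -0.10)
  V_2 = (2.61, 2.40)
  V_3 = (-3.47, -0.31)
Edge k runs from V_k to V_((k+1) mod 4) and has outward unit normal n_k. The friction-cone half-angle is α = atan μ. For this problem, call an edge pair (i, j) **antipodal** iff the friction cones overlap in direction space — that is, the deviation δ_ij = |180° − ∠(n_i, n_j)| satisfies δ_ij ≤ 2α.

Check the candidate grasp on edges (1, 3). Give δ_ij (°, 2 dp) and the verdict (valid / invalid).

α = atan 0.5 = 26.57°;  2α = 53.13°
edge 1: e_1 = (-0.87, +2.50);  n_1 = (+0.9444, +0.3287)
edge 3: e_3 = (+3.68, -3.27);  n_3 = (-0.6642, -0.7475)
∠(n_1, n_3) = 150.81°
δ = |180° − 150.81°| = 29.19°
29.19° ≤ 2α = 53.13°  →  valid

δ = 29.19°, valid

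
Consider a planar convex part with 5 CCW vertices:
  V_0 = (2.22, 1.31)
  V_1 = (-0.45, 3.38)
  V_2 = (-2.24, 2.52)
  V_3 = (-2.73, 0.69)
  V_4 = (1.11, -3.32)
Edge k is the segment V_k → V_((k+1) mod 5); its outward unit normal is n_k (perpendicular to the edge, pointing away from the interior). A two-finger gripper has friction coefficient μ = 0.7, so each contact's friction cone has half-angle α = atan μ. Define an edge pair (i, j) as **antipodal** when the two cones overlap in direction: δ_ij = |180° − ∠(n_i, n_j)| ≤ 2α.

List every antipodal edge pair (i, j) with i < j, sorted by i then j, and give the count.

count = 5; pairs: (0,2), (0,3), (1,4), (2,4), (3,4)

α = atan 0.7 = 34.99°;  2α = 69.98°
n_0 = (+0.6127, +0.7903)
n_1 = (-0.4331, +0.9014)
n_2 = (-0.9660, +0.2586)
n_3 = (-0.7223, -0.6916)
n_4 = (+0.9724, -0.2331)
  (0,1): δ = 116.55°  ·
  (0,2): δ = 67.20°  ✓
  (0,3): δ = 8.45°  ✓
  (0,4): δ = 114.30°  ·
  (1,2): δ = 130.65°  ·
  (1,3): δ = 71.90°  ·
  (1,4): δ = 50.86°  ✓
  (2,3): δ = 121.25°  ·
  (2,4): δ = 1.51°  ✓
  (3,4): δ = 57.24°  ✓
antipodal pairs: 5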